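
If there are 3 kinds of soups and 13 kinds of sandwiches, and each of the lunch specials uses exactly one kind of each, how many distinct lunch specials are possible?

By the multiplication principle: 3 x 13.

Final answer: 39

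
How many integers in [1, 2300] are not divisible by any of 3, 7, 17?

|div by 3|=766, |div by 7|=328, |div by 17|=135.
|div by 3&7|=109, |div by 3&17|=45, |div by 7&17|=19, |div by all|=6.
By inclusion-exclusion, divisible by at least one: 766+328+135-109-45-19+6 = 1062.
Not divisible by any: 2300 - 1062.

Final answer: 1238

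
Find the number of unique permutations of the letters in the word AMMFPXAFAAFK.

Letters (A:4, F:3, K:1, M:2, P:1, X:1). Total letters: 12.
Permutations = 12!/(4! x 3! x 2!).

Final answer: 1663200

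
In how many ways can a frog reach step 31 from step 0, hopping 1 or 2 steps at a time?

Condition on the final move: it is a 1-step (f(n-1) ways to get there) or a 2-step (f(n-2) ways), so f(n) = f(n-1) + f(n-2), with f(1)=1, f(2)=2.
Iterating the recurrence: f(1)=1, f(2)=2, f(3)=3, f(4)=5, f(5)=8, f(6)=13, f(7)=21, f(8)=34, f(9)=55, f(10)=89, f(11)=144, f(12)=233, f(13)=377, f(14)=610, f(15)=987, f(16)=1597, f(17)=2584, f(18)=4181, f(19)=6765, f(20)=10946, f(21)=17711, f(22)=28657, f(23)=46368, f(24)=75025, f(25)=121393, f(26)=196418, f(27)=317811, f(28)=514229, f(29)=832040, f(30)=1346269, f(31)=2178309.

Final answer: 2178309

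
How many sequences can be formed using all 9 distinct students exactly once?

The number of ways to arrange 9 distinct objects is 9!.

Final answer: 9! = 362880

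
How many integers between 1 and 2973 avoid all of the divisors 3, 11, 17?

|div by 3|=991, |div by 11|=270, |div by 17|=174.
|div by 3&11|=90, |div by 3&17|=58, |div by 11&17|=15, |div by all|=5.
By inclusion-exclusion, divisible by at least one: 991+270+174-90-58-15+5 = 1277.
Not divisible by any: 2973 - 1277.

Final answer: 1696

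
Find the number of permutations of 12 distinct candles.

The number of ways to arrange 12 distinct objects is 12!.

Final answer: 12! = 479001600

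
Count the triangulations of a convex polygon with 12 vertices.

The structures are counted by the Catalan number C_n. Here n = 12 - 2 = 10.
C_n = (2n)!/(n!(n+1)!), so C_{10} = 20!/(10! x 11!) = C(20,10)/11 = 184756/11.

Final answer: C_{10} = 16796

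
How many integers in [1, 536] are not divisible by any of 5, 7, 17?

|div by 5|=107, |div by 7|=76, |div by 17|=31.
|div by 5&7|=15, |div by 5&17|=6, |div by 7&17|=4, |div by all|=0.
By inclusion-exclusion, divisible by at least one: 107+76+31-15-6-4+0 = 189.
Not divisible by any: 536 - 189.

Final answer: 347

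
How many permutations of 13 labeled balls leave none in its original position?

Derangements satisfy D(n) = (n-1)(D(n-1) + D(n-2)), starting from D(0)=1, D(1)=0.
D(2) = 1 x (0 + 1) = 1
D(3) = 2 x (1 + 0) = 2
D(4) = 3 x (2 + 1) = 9
D(5) = 4 x (9 + 2) = 44
D(6) = 5 x (44 + 9) = 265
D(7) = 6 x (265 + 44) = 1854
D(8) = 7 x (1854 + 265) = 14833
D(9) = 8 x (14833 + 1854) = 133496
D(10) = 9 x (133496 + 14833) = 1334961
D(11) = 10 x (1334961 + 133496) = 14684570
D(12) = 11 x (14684570 + 1334961) = 176214841
D(13) = 12 x (D(12) + D(11)) = 12 x (176214841 + 14684570)

Final answer: D(13) = 2290792932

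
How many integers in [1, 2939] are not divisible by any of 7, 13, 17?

|div by 7|=419, |div by 13|=226, |div by 17|=172.
|div by 7&13|=32, |div by 7&17|=24, |div by 13&17|=13, |div by all|=1.
By inclusion-exclusion, divisible by at least one: 419+226+172-32-24-13+1 = 749.
Not divisible by any: 2939 - 749.

Final answer: 2190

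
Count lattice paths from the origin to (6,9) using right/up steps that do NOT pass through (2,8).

Total paths to (6,9): C(15,9) = 5005.
Paths through (2,8): C(10,8) x C(5,1) = 225.
Avoiding (2,8): 5005 - 225.

Final answer: 4780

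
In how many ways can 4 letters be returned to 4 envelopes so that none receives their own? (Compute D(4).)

D(n) = (n-1)(D(n-1) + D(n-2)), D(0)=1, D(1)=0.
D(2) = 1 x (0 + 1) = 1
D(3) = 2 x (1 + 0) = 2
D(4) = 3 x (D(3) + D(2)) = 3 x (2 + 1)

Final answer: D(4) = 9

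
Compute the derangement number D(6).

Use the recurrence D(n) = (n-1)(D(n-1) + D(n-2)) with D(0)=1, D(1)=0.
D(2) = 1 x (0 + 1) = 1
D(3) = 2 x (1 + 0) = 2
D(4) = 3 x (2 + 1) = 9
D(5) = 4 x (9 + 2) = 44
D(6) = 5 x (D(5) + D(4)) = 5 x (44 + 9)

Final answer: D(6) = 265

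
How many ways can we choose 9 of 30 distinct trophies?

C(30,9) = 30!/(9! x 21!).

Final answer: \binom{30}{9} = 14307150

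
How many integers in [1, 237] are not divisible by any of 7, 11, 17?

|div by 7|=33, |div by 11|=21, |div by 17|=13.
|div by 7&11|=3, |div by 7&17|=1, |div by 11&17|=1, |div by all|=0.
By inclusion-exclusion, divisible by at least one: 33+21+13-3-1-1+0 = 62.
Not divisible by any: 237 - 62.

Final answer: 175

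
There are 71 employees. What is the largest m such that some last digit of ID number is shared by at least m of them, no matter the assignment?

There are 10 possible values for last digit of ID number. With 71 employees and 10 categories, by pigeonhole: ceiling(71/10).

Final answer: 8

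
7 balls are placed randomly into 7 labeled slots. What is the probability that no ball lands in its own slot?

Use the recurrence D(n) = (n-1)(D(n-1) + D(n-2)) with D(0)=1, D(1)=0.
Building up: D(2)=1, D(3)=2, D(4)=9, D(5)=44, D(6)=265, D(7)=1854.
Total arrangements: 7! = 5040.
Probability = D(7)/7! = 103/280.

Final answer: D(7)/7! = 1854/5040 = 0.367857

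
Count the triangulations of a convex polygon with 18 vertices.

This is a standard Catalan-number count: the answer is C_n. Here n = 18 - 2 = 16.
C_n = C(2n,n)/(n+1), so C_{16} = C(32,16)/17 = 601080390/17.

Final answer: C_{16} = 35357670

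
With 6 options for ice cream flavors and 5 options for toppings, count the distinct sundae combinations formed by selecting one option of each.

By the multiplication principle: 6 x 5.

Final answer: 30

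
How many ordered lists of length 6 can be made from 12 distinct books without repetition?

P(12,6) = 12!/(12-6)! = 12!/6!.

Final answer: P(12,6) = 665280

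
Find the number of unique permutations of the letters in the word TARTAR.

Letters (A:2, R:2, T:2). Total letters: 6.
Permutations = 6!/(2! x 2! x 2!).

Final answer: 90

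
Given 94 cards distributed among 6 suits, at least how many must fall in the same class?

By pigeonhole with 94 objects and 6 categories: ceiling(94/6).

Final answer: 16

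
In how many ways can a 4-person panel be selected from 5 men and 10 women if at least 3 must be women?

Sum over valid woman counts:
C(10,3)C(5,1) = 600
C(10,4)C(5,0) = 210
Total: 600 + 210.

Final answer: 810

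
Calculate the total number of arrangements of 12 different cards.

The number of ways to arrange 12 distinct objects is 12!.

Final answer: 12! = 479001600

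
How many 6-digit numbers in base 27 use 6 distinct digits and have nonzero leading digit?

First digit: 26 (nonzero). Second: 26 (not first). Third: 25, etc.
Total: 26 x 26 x 25 x 24 x 23 x 22.

Final answer: 205233600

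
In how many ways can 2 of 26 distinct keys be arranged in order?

P(26,2) = 26!/(26-2)! = 26!/24!.

Final answer: P(26,2) = 650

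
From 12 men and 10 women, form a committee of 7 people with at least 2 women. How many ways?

Sum over valid woman counts:
C(10,2)C(12,5) = 35640
C(10,3)C(12,4) = 59400
C(10,4)C(12,3) = 46200
C(10,5)C(12,2) = 16632
C(10,6)C(12,1) = 2520
C(10,7)C(12,0) = 120
Total: 35640 + 59400 + 46200 + 16632 + 2520 + 120.

Final answer: 160512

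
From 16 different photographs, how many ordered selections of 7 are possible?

P(16,7) = 16!/(16-7)! = 16!/9!.

Final answer: P(16,7) = 57657600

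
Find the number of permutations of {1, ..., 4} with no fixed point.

Derangements satisfy D(n) = (n-1)(D(n-1) + D(n-2)), starting from D(0)=1, D(1)=0.
D(2) = 1 x (0 + 1) = 1
D(3) = 2 x (1 + 0) = 2
D(4) = 3 x (D(3) + D(2)) = 3 x (2 + 1)

Final answer: D(4) = 9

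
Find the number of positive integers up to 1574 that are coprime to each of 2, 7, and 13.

|div by 2|=787, |div by 7|=224, |div by 13|=121.
|div by 2&7|=112, |div by 2&13|=60, |div by 7&13|=17, |div by all|=8.
By inclusion-exclusion, divisible by at least one: 787+224+121-112-60-17+8 = 951.
Not divisible by any: 1574 - 951.

Final answer: 623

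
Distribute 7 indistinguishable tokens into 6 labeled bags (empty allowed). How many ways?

Stars and bars: C(n+k-1, k-1) = C(12,5).

Final answer: C(12,5) = 792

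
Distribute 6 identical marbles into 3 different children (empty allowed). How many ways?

Stars and bars: C(n+k-1, k-1) = C(8,2).

Final answer: C(8,2) = 28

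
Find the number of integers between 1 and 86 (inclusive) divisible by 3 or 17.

Multiples of 3: 28. Multiples of 17: 5. Of both (lcm=51): 1.
By inclusion-exclusion: 28 + 5 - 1.

Final answer: 32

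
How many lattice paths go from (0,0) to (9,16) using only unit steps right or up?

Each path has 9 right steps and 16 up steps in some order (25 steps total).
Choose which 16 of the 25 steps are up: C(25,16).

Final answer: C(25,16) = 2042975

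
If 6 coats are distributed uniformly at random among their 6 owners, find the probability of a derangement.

D(n) = (n-1)(D(n-1) + D(n-2)), D(0)=1, D(1)=0.
Building up: D(2)=1, D(3)=2, D(4)=9, D(5)=44, D(6)=265.
Total arrangements: 6! = 720.
Probability = D(6)/6! = 53/144.

Final answer: D(6)/6! = 265/720 = 0.368056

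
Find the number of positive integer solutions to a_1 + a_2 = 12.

Substitute a'_i = a_i - 1 (so a'_i >= 0). Then sum a'_i = 12 - 2 = 10.
Stars and bars: C(10+2-1, 2-1) = C(11,1).

Final answer: C(11,1) = 11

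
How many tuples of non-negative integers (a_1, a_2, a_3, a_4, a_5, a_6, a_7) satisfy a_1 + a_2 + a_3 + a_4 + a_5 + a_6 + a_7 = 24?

Stars and bars with 24 stars and 6 bars:
C(24+7-1, 7-1) = C(30,6).

Final answer: C(30,6) = 593775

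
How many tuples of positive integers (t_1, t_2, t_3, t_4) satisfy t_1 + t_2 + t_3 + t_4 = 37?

Substitute t'_i = t_i - 1 (so t'_i >= 0). Then sum t'_i = 37 - 4 = 33.
Stars and bars: C(33+4-1, 4-1) = C(36,3).

Final answer: C(36,3) = 7140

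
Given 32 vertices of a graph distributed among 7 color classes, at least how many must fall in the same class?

By pigeonhole with 32 objects and 7 categories: ceiling(32/7).

Final answer: 5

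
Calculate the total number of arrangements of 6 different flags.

The number of ways to arrange 6 distinct objects is 6!.

Final answer: 6! = 720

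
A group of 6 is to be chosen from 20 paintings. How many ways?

C(20,6) = 20!/(6! x (20-6)!).

Final answer: C(20,6) = 38760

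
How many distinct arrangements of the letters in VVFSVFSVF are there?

Letters (F:3, S:2, V:4). Total letters: 9.
Permutations = 9!/(4! x 3! x 2!).

Final answer: 1260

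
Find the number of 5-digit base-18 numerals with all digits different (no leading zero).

The leading digit has 17 choices (anything but zero); the next has 17 (anything but the first), then 16, and so on, one fewer each time.
Total: 17 x 17 x 16 x 15 x 14.

Final answer: 971040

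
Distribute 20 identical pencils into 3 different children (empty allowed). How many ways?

Stars and bars: C(n+k-1, k-1) = C(22,2).

Final answer: C(22,2) = 231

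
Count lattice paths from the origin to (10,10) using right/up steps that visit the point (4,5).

Paths (0,0)->(4,5): C(9,5) = 126.
Paths (4,5)->(10,10): C(11,5) = 462.
By multiplication principle: 126 x 462.

Final answer: 58212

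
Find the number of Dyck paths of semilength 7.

Total monotonic paths to (7,7): C(14,7) = 3432.
By the reflection principle, paths that go above the diagonal number C(14,8) = 3003.
Valid Dyck paths: 3432 - 3003.
(This is the Catalan number C_{7}.)

Final answer: C_{7} = 429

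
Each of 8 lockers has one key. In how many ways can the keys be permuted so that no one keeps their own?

Use the recurrence D(n) = (n-1)(D(n-1) + D(n-2)) with D(0)=1, D(1)=0.
D(2) = 1 x (0 + 1) = 1
D(3) = 2 x (1 + 0) = 2
D(4) = 3 x (2 + 1) = 9
D(5) = 4 x (9 + 2) = 44
D(6) = 5 x (44 + 9) = 265
D(7) = 6 x (265 + 44) = 1854
D(8) = 7 x (D(7) + D(6)) = 7 x (1854 + 265)

Final answer: D(8) = 14833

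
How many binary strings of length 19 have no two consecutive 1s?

Let a(n) count valid strings. If the last bit is 0 the prefix is any valid string of length n-1; if it is 1 the string must end in 01 with a valid prefix of length n-2. So a(n) = a(n-1) + a(n-2), a(1)=2, a(2)=3.
Computing successive values: a(1)=2, a(2)=3, a(3)=5, a(4)=8, a(5)=13, a(6)=21, a(7)=34, a(8)=55, a(9)=89, a(10)=144, a(11)=233, a(12)=377, a(13)=610, a(14)=987, a(15)=1597, a(16)=2584, a(17)=4181, a(18)=6765, a(19)=10946.

Final answer: 10946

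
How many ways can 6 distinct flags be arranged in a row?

The number of ways to arrange 6 distinct objects is 6!.

Final answer: 6! = 720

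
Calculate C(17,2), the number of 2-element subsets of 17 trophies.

C(17,2) = 17!/(2! x (17-2)!).

Final answer: C(17,2) = 136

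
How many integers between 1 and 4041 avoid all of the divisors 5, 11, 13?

|div by 5|=808, |div by 11|=367, |div by 13|=310.
|div by 5&11|=73, |div by 5&13|=62, |div by 11&13|=28, |div by all|=5.
By inclusion-exclusion, divisible by at least one: 808+367+310-73-62-28+5 = 1327.
Not divisible by any: 4041 - 1327.

Final answer: 2714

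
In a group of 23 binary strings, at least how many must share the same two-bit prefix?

There are 4 possible values for two-bit prefix. With 23 binary strings and 4 categories, by pigeonhole: ceiling(23/4).

Final answer: 6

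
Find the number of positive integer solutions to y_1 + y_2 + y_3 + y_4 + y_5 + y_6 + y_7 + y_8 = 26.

Substitute y'_i = y_i - 1 (so y'_i >= 0). Then sum y'_i = 26 - 8 = 18.
Stars and bars: C(18+8-1, 8-1) = C(25,7).

Final answer: C(25,7) = 480700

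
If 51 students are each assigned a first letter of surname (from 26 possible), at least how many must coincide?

There are 26 possible values for first letter of surname. With 51 students and 26 categories, by pigeonhole: ceiling(51/26).

Final answer: 2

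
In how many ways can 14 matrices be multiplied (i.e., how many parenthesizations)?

This is a standard Catalan-number count: the answer is C_n. Here n = 14 - 1 = 13.
C_n = C(2n,n) - C(2n,n+1), so C_{13} = C(26,13) - C(26,14) = 10400600 - 9657700.

Final answer: C_{13} = 742900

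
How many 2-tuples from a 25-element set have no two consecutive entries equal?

Let g(n) count such strings. g(1) = 25, and each valid string of length n-1 extends in 24 ways (any symbol but the last), so g(n) = 24 g(n-1).
Total: g(2) = 25 x 24^1.

Final answer: 25 x 24^{1} = 600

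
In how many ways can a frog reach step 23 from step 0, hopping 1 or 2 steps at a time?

Let f(n) count the ways. The last step is size 1 or 2, so f(n) = f(n-1) + f(n-2) with f(1)=1, f(2)=2.
Building up term by term: f(1)=1, f(2)=2, f(3)=3, f(4)=5, f(5)=8, f(6)=13, f(7)=21, f(8)=34, f(9)=55, f(10)=89, f(11)=144, f(12)=233, f(13)=377, f(14)=610, f(15)=987, f(16)=1597, f(17)=2584, f(18)=4181, f(19)=6765, f(20)=10946, f(21)=17711, f(22)=28657, f(23)=46368.

Final answer: 46368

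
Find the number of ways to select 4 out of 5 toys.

C(5,4) = 5!/(4! x (5-4)!).

Final answer: C(5,4) = 5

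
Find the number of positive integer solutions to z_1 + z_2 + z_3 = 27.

Substitute z'_i = z_i - 1 (so z'_i >= 0). Then sum z'_i = 27 - 3 = 24.
Stars and bars: C(24+3-1, 3-1) = C(26,2).

Final answer: C(26,2) = 325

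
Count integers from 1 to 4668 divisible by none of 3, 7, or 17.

|div by 3|=1556, |div by 7|=666, |div by 17|=274.
|div by 3&7|=222, |div by 3&17|=91, |div by 7&17|=39, |div by all|=13.
By inclusion-exclusion, divisible by at least one: 1556+666+274-222-91-39+13 = 2157.
Not divisible by any: 4668 - 2157.

Final answer: 2511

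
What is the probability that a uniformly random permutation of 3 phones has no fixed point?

Derangements satisfy D(n) = (n-1)(D(n-1) + D(n-2)), starting from D(0)=1, D(1)=0.
Building up: D(2)=1, D(3)=2.
Total arrangements: 3! = 6.
Probability = D(3)/3! = 1/3.

Final answer: D(3)/3! = 2/6 = 0.333333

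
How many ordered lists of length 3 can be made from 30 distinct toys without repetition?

P(30,3) = 30!/(30-3)! = 30!/27!.

Final answer: P(30,3) = 24360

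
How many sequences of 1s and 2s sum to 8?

Let f(n) count the ways. The last step is size 1 or 2, so f(n) = f(n-1) + f(n-2) with f(1)=1, f(2)=2.
Building up term by term: f(1)=1, f(2)=2, f(3)=3, f(4)=5, f(5)=8, f(6)=13, f(7)=21, f(8)=34.

Final answer: 34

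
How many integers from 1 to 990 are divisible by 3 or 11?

Multiples of 3: 330. Multiples of 11: 90. Of both (lcm=33): 30.
By inclusion-exclusion: 330 + 90 - 30.

Final answer: 390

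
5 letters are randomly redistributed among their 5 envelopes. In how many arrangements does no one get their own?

D(n) = (n-1)(D(n-1) + D(n-2)), D(0)=1, D(1)=0.
D(2) = 1 x (0 + 1) = 1
D(3) = 2 x (1 + 0) = 2
D(4) = 3 x (2 + 1) = 9
D(5) = 4 x (D(4) + D(3)) = 4 x (9 + 2)

Final answer: D(5) = 44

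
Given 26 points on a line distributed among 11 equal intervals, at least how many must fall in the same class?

By pigeonhole with 26 objects and 11 categories: ceiling(26/11).

Final answer: 3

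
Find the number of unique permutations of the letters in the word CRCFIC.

Letters (C:3, F:1, I:1, R:1). Total letters: 6.
Permutations = 6!/(3!).

Final answer: 120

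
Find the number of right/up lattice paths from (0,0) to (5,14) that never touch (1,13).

Total paths to (5,14): C(19,14) = 11628.
Paths through (1,13): C(14,13) x C(5,1) = 70.
Avoiding (1,13): 11628 - 70.

Final answer: 11558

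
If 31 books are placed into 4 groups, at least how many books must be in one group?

By the pigeonhole principle: ceiling(31/4).

Final answer: 8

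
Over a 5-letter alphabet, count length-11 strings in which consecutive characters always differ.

Let g(n) count such strings. g(1) = 5, and each valid string of length n-1 extends in 4 ways (any symbol but the last), so g(n) = 4 g(n-1).
Total: g(11) = 5 x 4^10.

Final answer: 5 x 4^{10} = 5242880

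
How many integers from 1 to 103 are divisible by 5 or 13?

Multiples of 5: 20. Multiples of 13: 7. Of both (lcm=65): 1.
By inclusion-exclusion: 20 + 7 - 1.

Final answer: 26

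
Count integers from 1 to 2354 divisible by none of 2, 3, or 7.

|div by 2|=1177, |div by 3|=784, |div by 7|=336.
|div by 2&3|=392, |div by 2&7|=168, |div by 3&7|=112, |div by all|=56.
By inclusion-exclusion, divisible by at least one: 1177+784+336-392-168-112+56 = 1681.
Not divisible by any: 2354 - 1681.

Final answer: 673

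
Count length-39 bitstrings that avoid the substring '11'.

A valid string ends in 0 (append to any length-(n-1) valid string) or in 01 (append to any length-(n-2) valid string), so a(n) = a(n-1) + a(n-2) with a(1)=2, a(2)=3.
Building up term by term: a(1)=2, a(2)=3, a(3)=5, a(4)=8, a(5)=13, a(6)=21, a(7)=34, a(8)=55, a(9)=89, a(10)=144, a(11)=233, a(12)=377, a(13)=610, a(14)=987, a(15)=1597, a(16)=2584, a(17)=4181, a(18)=6765, a(19)=10946, a(20)=17711, a(21)=28657, a(22)=46368, a(23)=75025, a(24)=121393, a(25)=196418, a(26)=317811, a(27)=514229, a(28)=832040, a(29)=1346269, a(30)=2178309, a(31)=3524578, a(32)=5702887, a(33)=9227465, a(34)=14930352, a(35)=24157817, a(36)=39088169, a(37)=63245986, a(38)=102334155, a(39)=165580141.

Final answer: 165580141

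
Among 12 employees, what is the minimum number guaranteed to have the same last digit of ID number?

There are 10 possible values for last digit of ID number. With 12 employees and 10 categories, by pigeonhole: ceiling(12/10).

Final answer: 2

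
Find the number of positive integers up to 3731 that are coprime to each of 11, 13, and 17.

|div by 11|=339, |div by 13|=287, |div by 17|=219.
|div by 11&13|=26, |div by 11&17|=19, |div by 13&17|=16, |div by all|=1.
By inclusion-exclusion, divisible by at least one: 339+287+219-26-19-16+1 = 785.
Not divisible by any: 3731 - 785.

Final answer: 2946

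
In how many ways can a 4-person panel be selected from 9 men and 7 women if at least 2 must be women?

Sum over valid woman counts:
C(7,2)C(9,2) = 756
C(7,3)C(9,1) = 315
C(7,4)C(9,0) = 35
Total: 756 + 315 + 35.

Final answer: 1106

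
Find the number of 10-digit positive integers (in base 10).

These are the integers in [10^9, 10^10), so the count is 10^10 - 10^9 = 9 x 10^9.

Final answer: 9000000000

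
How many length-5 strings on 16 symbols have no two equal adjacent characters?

Let g(n) count such strings. g(1) = 16, and each valid string of length n-1 extends in 15 ways (any symbol but the last), so g(n) = 15 g(n-1).
Total: g(5) = 16 x 15^4.

Final answer: 16 x 15^{4} = 810000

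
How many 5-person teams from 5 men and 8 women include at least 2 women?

Sum over valid woman counts:
C(8,2)C(5,3) = 280
C(8,3)C(5,2) = 560
C(8,4)C(5,1) = 350
C(8,5)C(5,0) = 56
Total: 280 + 560 + 350 + 56.

Final answer: 1246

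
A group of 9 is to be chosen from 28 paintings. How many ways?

C(28,9) = 28!/(9! x 19!).

Final answer: \binom{28}{9} = 6906900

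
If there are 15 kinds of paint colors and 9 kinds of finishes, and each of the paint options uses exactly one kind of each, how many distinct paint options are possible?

By the multiplication principle: 15 x 9.

Final answer: 135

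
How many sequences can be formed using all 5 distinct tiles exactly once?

The number of ways to arrange 5 distinct objects is 5!.

Final answer: 5! = 120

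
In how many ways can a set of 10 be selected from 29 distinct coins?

C(29,10) = 29!/(10! x 19!).

Final answer: \binom{29}{10} = 20030010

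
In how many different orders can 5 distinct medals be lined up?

The number of ways to arrange 5 distinct objects is 5!.

Final answer: 5! = 120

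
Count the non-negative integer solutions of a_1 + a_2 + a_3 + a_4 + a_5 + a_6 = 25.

Stars and bars with 25 stars and 5 bars:
C(25+6-1, 6-1) = C(30,5).

Final answer: C(30,5) = 142506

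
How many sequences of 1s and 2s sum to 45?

Let f(n) be the number of climbs. Removing the last move (1 or 2 steps) gives f(n) = f(n-1) + f(n-2); base cases f(1)=1, f(2)=2.
Building up term by term: f(1)=1, f(2)=2, f(3)=3, f(4)=5, f(5)=8, f(6)=13, f(7)=21, f(8)=34, f(9)=55, f(10)=89, f(11)=144, f(12)=233, f(13)=377, f(14)=610, f(15)=987, f(16)=1597, f(17)=2584, f(18)=4181, f(19)=6765, f(20)=10946, f(21)=17711, f(22)=28657, f(23)=46368, f(24)=75025, f(25)=121393, f(26)=196418, f(27)=317811, f(28)=514229, f(29)=832040, f(30)=1346269, f(31)=2178309, f(32)=3524578, f(33)=5702887, f(34)=9227465, f(35)=14930352, f(36)=24157817, f(37)=39088169, f(38)=63245986, f(39)=102334155, f(40)=165580141, f(41)=267914296, f(42)=433494437, f(43)=701408733, f(44)=1134903170, f(45)=1836311903.

Final answer: 1836311903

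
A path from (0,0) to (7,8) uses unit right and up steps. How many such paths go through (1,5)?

Paths (0,0)->(1,5): C(6,5) = 6.
Paths (1,5)->(7,8): C(9,3) = 84.
By multiplication principle: 6 x 84.

Final answer: 504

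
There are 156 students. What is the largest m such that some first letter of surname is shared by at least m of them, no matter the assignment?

There are 26 possible values for first letter of surname. With 156 students and 26 categories, by pigeonhole: ceiling(156/26).

Final answer: 6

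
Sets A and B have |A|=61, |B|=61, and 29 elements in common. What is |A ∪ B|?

|A union B| = |A| + |B| - |A intersect B| = 61 + 61 - 29.

Final answer: 93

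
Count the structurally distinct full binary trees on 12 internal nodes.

This is a standard Catalan-number count: the answer is C_n. Here n = 12.
C_n = C(2n,n) - C(2n,n+1), so C_{12} = C(24,12) - C(24,13) = 2704156 - 2496144.

Final answer: C_{12} = 208012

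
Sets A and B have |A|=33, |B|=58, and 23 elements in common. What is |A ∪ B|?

|A union B| = |A| + |B| - |A intersect B| = 33 + 58 - 23.

Final answer: 68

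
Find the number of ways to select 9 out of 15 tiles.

C(15,9) = 15!/(9! x 6!).

Final answer: \binom{15}{9} = 5005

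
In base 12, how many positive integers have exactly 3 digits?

In base 12, the leading digit has 11 choices (1..11); each of the remaining 2 digits has 12 choices.
Total: 11 x 12^2.

Final answer: 1584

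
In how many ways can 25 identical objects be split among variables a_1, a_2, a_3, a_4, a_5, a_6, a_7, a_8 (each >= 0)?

Stars and bars with 25 stars and 7 bars:
C(25+8-1, 8-1) = C(32,7).

Final answer: C(32,7) = 3365856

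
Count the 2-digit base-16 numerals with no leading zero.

In base 16, the leading digit has 15 choices (1..15); each of the remaining 1 digits has 16 choices.
Total: 15 x 16^1.

Final answer: 240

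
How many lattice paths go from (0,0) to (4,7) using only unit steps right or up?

Each path has 4 right steps and 7 up steps in some order (11 steps total).
Choose which 7 of the 11 steps are up: C(11,7).

Final answer: C(11,7) = 330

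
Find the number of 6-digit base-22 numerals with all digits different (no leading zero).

First digit: 21 (nonzero). Second: 21 (not first). Third: 20, etc.
Total: 21 x 21 x 20 x 19 x 18 x 17.

Final answer: 51279480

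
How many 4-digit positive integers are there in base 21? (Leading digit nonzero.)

Leading digit: 20 options (nonzero). Other 3 digit(s): 21 options each.
Total: 20 x 21^3.

Final answer: 185220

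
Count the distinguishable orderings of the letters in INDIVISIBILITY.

Letters (B:1, D:1, I:6, L:1, N:1, S:1, T:1, V:1, Y:1). Total letters: 14.
Permutations = 14!/(6!).

Final answer: 121080960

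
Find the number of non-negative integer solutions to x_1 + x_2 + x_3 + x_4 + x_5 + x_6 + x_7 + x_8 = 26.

Stars and bars with 26 stars and 7 bars:
C(26+8-1, 8-1) = C(33,7).

Final answer: C(33,7) = 4272048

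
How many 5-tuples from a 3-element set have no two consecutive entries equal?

First character: 3 choices. Each subsequent: 2 choices (must differ from the previous one).
Total: 3 x 2^4.

Final answer: 3 x 2^{4} = 48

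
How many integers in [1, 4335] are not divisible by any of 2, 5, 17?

|div by 2|=2167, |div by 5|=867, |div by 17|=255.
|div by 2&5|=433, |div by 2&17|=127, |div by 5&17|=51, |div by all|=25.
By inclusion-exclusion, divisible by at least one: 2167+867+255-433-127-51+25 = 2703.
Not divisible by any: 4335 - 2703.

Final answer: 1632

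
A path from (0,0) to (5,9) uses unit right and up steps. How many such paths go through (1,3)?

Paths (0,0)->(1,3): C(4,3) = 4.
Paths (1,3)->(5,9): C(10,6) = 210.
By multiplication principle: 4 x 210.

Final answer: 840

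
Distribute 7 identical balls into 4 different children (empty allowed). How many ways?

Stars and bars: C(n+k-1, k-1) = C(10,3).

Final answer: C(10,3) = 120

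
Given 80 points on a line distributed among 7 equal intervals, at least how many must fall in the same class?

By pigeonhole with 80 objects and 7 categories: ceiling(80/7).

Final answer: 12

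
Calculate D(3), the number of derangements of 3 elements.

Use the recurrence D(n) = (n-1)(D(n-1) + D(n-2)) with D(0)=1, D(1)=0.
Building up: D(2)=1.
D(3) = 2 x (D(2) + D(1)) = 2 x (1 + 0).

Final answer: D(3) = 2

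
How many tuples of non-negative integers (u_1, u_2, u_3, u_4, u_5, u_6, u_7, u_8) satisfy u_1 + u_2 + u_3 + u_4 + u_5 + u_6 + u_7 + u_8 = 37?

Stars and bars with 37 stars and 7 bars:
C(37+8-1, 8-1) = C(44,7).

Final answer: C(44,7) = 38320568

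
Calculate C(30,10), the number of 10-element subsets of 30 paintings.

C(30,10) = 30!/(10! x 20!).

Final answer: \binom{30}{10} = 30045015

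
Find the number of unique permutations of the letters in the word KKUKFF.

Letters (F:2, K:3, U:1). Total letters: 6.
Permutations = 6!/(3! x 2!).

Final answer: 60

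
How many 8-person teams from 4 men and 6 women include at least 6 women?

Sum over valid woman counts:
C(6,6)C(4,2).

Final answer: 6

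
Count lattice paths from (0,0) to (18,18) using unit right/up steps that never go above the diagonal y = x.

Total monotonic paths to (18,18): C(36,18) = 9075135300.
Paths that cross above y=x (reflection bijection): C(36,19) = 8597496600.
Valid Dyck paths: 9075135300 - 8597496600.
(This is the Catalan number C_{18}.)

Final answer: C_{18} = 477638700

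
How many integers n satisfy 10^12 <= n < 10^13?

The leading digit cannot be 0 (9 options); the other 12 digits can be anything (10 options each).
Total: 9 x 10^12.

Final answer: 9000000000000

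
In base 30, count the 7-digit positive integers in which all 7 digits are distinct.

The leading digit has 29 choices (anything but zero); the next has 29 (anything but the first), then 28, and so on, one fewer each time.
Total: 29 x 29 x 28 x 27 x 26 x 25 x 24.

Final answer: 9918417600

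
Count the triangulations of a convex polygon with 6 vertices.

This is counted by the nth Catalan number C_n. Here n = 6 - 2 = 4.
C_n = C(2n,n) - C(2n,n+1), so C_{4} = C(8,4) - C(8,5) = 70 - 56.

Final answer: C_{4} = 14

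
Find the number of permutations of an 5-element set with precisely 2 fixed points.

Choose which 2 elements are fixed: C(5,2) = 10.
Derange the remaining 3 using D(j) = (j-1)(D(j-1) + D(j-2)), D(0)=1, D(1)=0: D(2)=1, D(3)=2.
Total: 10 x 2.

Final answer: C(5,2) D(3) = 20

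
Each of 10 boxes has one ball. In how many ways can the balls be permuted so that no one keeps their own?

Derangements satisfy D(n) = (n-1)(D(n-1) + D(n-2)), starting from D(0)=1, D(1)=0.
D(2) = 1 x (0 + 1) = 1
D(3) = 2 x (1 + 0) = 2
D(4) = 3 x (2 + 1) = 9
D(5) = 4 x (9 + 2) = 44
D(6) = 5 x (44 + 9) = 265
D(7) = 6 x (265 + 44) = 1854
D(8) = 7 x (1854 + 265) = 14833
D(9) = 8 x (14833 + 1854) = 133496
D(10) = 9 x (D(9) + D(8)) = 9 x (133496 + 14833)

Final answer: D(10) = 1334961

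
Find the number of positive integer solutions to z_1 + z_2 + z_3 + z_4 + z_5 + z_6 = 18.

Substitute z'_i = z_i - 1 (so z'_i >= 0). Then sum z'_i = 18 - 6 = 12.
Stars and bars: C(12+6-1, 6-1) = C(17,5).

Final answer: C(17,5) = 6188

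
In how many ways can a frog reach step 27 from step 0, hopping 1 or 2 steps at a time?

Let f(n) be the number of climbs. Removing the last move (1 or 2 steps) gives f(n) = f(n-1) + f(n-2); base cases f(1)=1, f(2)=2.
Building up term by term: f(1)=1, f(2)=2, f(3)=3, f(4)=5, f(5)=8, f(6)=13, f(7)=21, f(8)=34, f(9)=55, f(10)=89, f(11)=144, f(12)=233, f(13)=377, f(14)=610, f(15)=987, f(16)=1597, f(17)=2584, f(18)=4181, f(19)=6765, f(20)=10946, f(21)=17711, f(22)=28657, f(23)=46368, f(24)=75025, f(25)=121393, f(26)=196418, f(27)=317811.

Final answer: 317811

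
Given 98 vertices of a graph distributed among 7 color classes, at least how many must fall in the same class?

By pigeonhole with 98 objects and 7 categories: ceiling(98/7).

Final answer: 14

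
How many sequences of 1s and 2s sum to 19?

Condition on the final move: it is a 1-step (f(n-1) ways to get there) or a 2-step (f(n-2) ways), so f(n) = f(n-1) + f(n-2), with f(1)=1, f(2)=2.
Computing successive values: f(1)=1, f(2)=2, f(3)=3, f(4)=5, f(5)=8, f(6)=13, f(7)=21, f(8)=34, f(9)=55, f(10)=89, f(11)=144, f(12)=233, f(13)=377, f(14)=610, f(15)=987, f(16)=1597, f(17)=2584, f(18)=4181, f(19)=6765.

Final answer: 6765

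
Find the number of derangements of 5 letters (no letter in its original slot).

Derangements satisfy D(n) = (n-1)(D(n-1) + D(n-2)), starting from D(0)=1, D(1)=0.
D(2) = 1 x (0 + 1) = 1
D(3) = 2 x (1 + 0) = 2
D(4) = 3 x (2 + 1) = 9
D(5) = 4 x (D(4) + D(3)) = 4 x (9 + 2)

Final answer: D(5) = 44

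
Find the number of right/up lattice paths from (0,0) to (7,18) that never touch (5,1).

Total paths to (7,18): C(25,18) = 480700.
Paths through (5,1): C(6,1) x C(19,17) = 1026.
Avoiding (5,1): 480700 - 1026.

Final answer: 479674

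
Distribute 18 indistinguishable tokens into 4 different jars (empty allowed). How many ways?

Stars and bars: C(n+k-1, k-1) = C(21,3).

Final answer: C(21,3) = 1330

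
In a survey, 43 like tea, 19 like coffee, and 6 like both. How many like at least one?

|A union B| = |A| + |B| - |A intersect B| = 43 + 19 - 6.

Final answer: 56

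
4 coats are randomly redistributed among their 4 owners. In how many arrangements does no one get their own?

Use the recurrence D(n) = (n-1)(D(n-1) + D(n-2)) with D(0)=1, D(1)=0.
D(2) = 1 x (0 + 1) = 1
D(3) = 2 x (1 + 0) = 2
D(4) = 3 x (D(3) + D(2)) = 3 x (2 + 1)

Final answer: D(4) = 9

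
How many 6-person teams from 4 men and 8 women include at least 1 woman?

Sum over valid woman counts:
C(8,2)C(4,4) = 28
C(8,3)C(4,3) = 224
C(8,4)C(4,2) = 420
C(8,5)C(4,1) = 224
C(8,6)C(4,0) = 28
Total: 28 + 224 + 420 + 224 + 28.

Final answer: 924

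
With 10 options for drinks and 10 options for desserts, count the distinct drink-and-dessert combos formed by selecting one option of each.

By the multiplication principle: 10 x 10.

Final answer: 100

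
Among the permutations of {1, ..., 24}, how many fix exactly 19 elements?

Choose which 19 elements are fixed: C(24,19) = 42504.
Derange the remaining 5 using D(j) = (j-1)(D(j-1) + D(j-2)), D(0)=1, D(1)=0: D(2)=1, D(3)=2, D(4)=9, D(5)=44.
Total: 42504 x 44.

Final answer: C(24,19) D(5) = 1870176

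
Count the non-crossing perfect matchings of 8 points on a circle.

The structures are counted by the Catalan number C_n. Here n = 8/2 = 4.
C_n = C(2n,n)/(n+1), so C_{4} = C(8,4)/5 = 70/5.

Final answer: C_{4} = 14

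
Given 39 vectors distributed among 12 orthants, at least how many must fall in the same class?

By pigeonhole with 39 objects and 12 categories: ceiling(39/12).

Final answer: 4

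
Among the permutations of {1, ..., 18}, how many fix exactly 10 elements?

Choose which 10 elements are fixed: C(18,10) = 43758.
Derange the remaining 8 using D(j) = (j-1)(D(j-1) + D(j-2)), D(0)=1, D(1)=0: D(2)=1, D(3)=2, D(4)=9, D(5)=44, D(6)=265, D(7)=1854, D(8)=14833.
Total: 43758 x 14833.

Final answer: C(18,10) D(8) = 649062414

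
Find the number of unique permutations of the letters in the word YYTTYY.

Letters (T:2, Y:4). Total letters: 6.
Permutations = 6!/(4! x 2!).

Final answer: 15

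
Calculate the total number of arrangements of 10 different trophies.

The number of ways to arrange 10 distinct objects is 10!.

Final answer: 10! = 3628800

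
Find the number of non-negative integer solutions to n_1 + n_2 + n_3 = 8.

Stars and bars with 8 stars and 2 bars:
C(8+3-1, 3-1) = C(10,2).

Final answer: C(10,2) = 45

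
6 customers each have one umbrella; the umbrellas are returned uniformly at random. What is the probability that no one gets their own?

Derangements satisfy D(n) = (n-1)(D(n-1) + D(n-2)), starting from D(0)=1, D(1)=0.
Building up: D(2)=1, D(3)=2, D(4)=9, D(5)=44, D(6)=265.
Total arrangements: 6! = 720.
Probability = D(6)/6! = 53/144.

Final answer: D(6)/6! = 265/720 = 0.368056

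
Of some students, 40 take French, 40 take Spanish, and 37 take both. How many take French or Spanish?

|A union B| = |A| + |B| - |A intersect B| = 40 + 40 - 37.

Final answer: 43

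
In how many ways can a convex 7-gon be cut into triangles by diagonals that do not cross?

This is a standard Catalan-number count: the answer is C_n. Here n = 7 - 2 = 5.
C_n = C(2n,n)/(n+1), so C_{5} = C(10,5)/6 = 252/6.

Final answer: C_{5} = 42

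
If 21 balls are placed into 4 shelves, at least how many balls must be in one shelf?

By the pigeonhole principle: ceiling(21/4).

Final answer: 6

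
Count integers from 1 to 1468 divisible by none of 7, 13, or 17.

|div by 7|=209, |div by 13|=112, |div by 17|=86.
|div by 7&13|=16, |div by 7&17|=12, |div by 13&17|=6, |div by all|=0.
By inclusion-exclusion, divisible by at least one: 209+112+86-16-12-6+0 = 373.
Not divisible by any: 1468 - 373.

Final answer: 1095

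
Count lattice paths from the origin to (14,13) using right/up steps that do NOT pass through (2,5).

Total paths to (14,13): C(27,13) = 20058300.
Paths through (2,5): C(7,5) x C(20,8) = 2645370.
Avoiding (2,5): 20058300 - 2645370.

Final answer: 17412930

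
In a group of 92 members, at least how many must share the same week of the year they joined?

There are 52 possible values for week of the year they joined. With 92 members and 52 categories, by pigeonhole: ceiling(92/52).

Final answer: 2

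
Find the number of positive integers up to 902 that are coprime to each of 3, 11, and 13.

|div by 3|=300, |div by 11|=82, |div by 13|=69.
|div by 3&11|=27, |div by 3&13|=23, |div by 11&13|=6, |div by all|=2.
By inclusion-exclusion, divisible by at least one: 300+82+69-27-23-6+2 = 397.
Not divisible by any: 902 - 397.

Final answer: 505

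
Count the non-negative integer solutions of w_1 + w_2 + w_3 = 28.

Stars and bars with 28 stars and 2 bars:
C(28+3-1, 3-1) = C(30,2).

Final answer: C(30,2) = 435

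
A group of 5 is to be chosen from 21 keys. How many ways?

C(21,5) = 21!/(5! x 16!).

Final answer: \binom{21}{5} = 20349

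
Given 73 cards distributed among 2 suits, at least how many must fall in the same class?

By pigeonhole with 73 objects and 2 categories: ceiling(73/2).

Final answer: 37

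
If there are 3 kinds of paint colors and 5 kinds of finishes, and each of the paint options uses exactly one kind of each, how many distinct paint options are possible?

By the multiplication principle: 3 x 5.

Final answer: 15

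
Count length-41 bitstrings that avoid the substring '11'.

Let a(n) count valid strings. If the last bit is 0 the prefix is any valid string of length n-1; if it is 1 the string must end in 01 with a valid prefix of length n-2. So a(n) = a(n-1) + a(n-2), a(1)=2, a(2)=3.
Building up term by term: a(1)=2, a(2)=3, a(3)=5, a(4)=8, a(5)=13, a(6)=21, a(7)=34, a(8)=55, a(9)=89, a(10)=144, a(11)=233, a(12)=377, a(13)=610, a(14)=987, a(15)=1597, a(16)=2584, a(17)=4181, a(18)=6765, a(19)=10946, a(20)=17711, a(21)=28657, a(22)=46368, a(23)=75025, a(24)=121393, a(25)=196418, a(26)=317811, a(27)=514229, a(28)=832040, a(29)=1346269, a(30)=2178309, a(31)=3524578, a(32)=5702887, a(33)=9227465, a(34)=14930352, a(35)=24157817, a(36)=39088169, a(37)=63245986, a(38)=102334155, a(39)=165580141, a(40)=267914296, a(41)=433494437.

Final answer: 433494437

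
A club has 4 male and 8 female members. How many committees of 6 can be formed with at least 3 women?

Sum over valid woman counts:
C(8,3)C(4,3) = 224
C(8,4)C(4,2) = 420
C(8,5)C(4,1) = 224
C(8,6)C(4,0) = 28
Total: 224 + 420 + 224 + 28.

Final answer: 896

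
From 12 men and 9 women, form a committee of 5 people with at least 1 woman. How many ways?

Sum over valid woman counts:
C(9,1)C(12,4) = 4455
C(9,2)C(12,3) = 7920
C(9,3)C(12,2) = 5544
C(9,4)C(12,1) = 1512
C(9,5)C(12,0) = 126
Total: 4455 + 7920 + 5544 + 1512 + 126.

Final answer: 19557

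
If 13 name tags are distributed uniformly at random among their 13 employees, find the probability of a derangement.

D(n) = (n-1)(D(n-1) + D(n-2)), D(0)=1, D(1)=0.
Building up: D(2)=1, D(3)=2, D(4)=9, D(5)=44, D(6)=265, D(7)=1854, D(8)=14833, D(9)=133496, D(10)=1334961, D(11)=14684570, D(12)=176214841, D(13)=2290792932.
Total arrangements: 13! = 6227020800.
Probability = D(13)/13! = 63633137/172972800.

Final answer: D(13)/13! = 2290792932/6227020800 = 0.367879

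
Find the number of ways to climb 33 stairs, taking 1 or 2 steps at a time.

Let f(n) be the number of climbs. Removing the last move (1 or 2 steps) gives f(n) = f(n-1) + f(n-2); base cases f(1)=1, f(2)=2.
Computing successive values: f(1)=1, f(2)=2, f(3)=3, f(4)=5, f(5)=8, f(6)=13, f(7)=21, f(8)=34, f(9)=55, f(10)=89, f(11)=144, f(12)=233, f(13)=377, f(14)=610, f(15)=987, f(16)=1597, f(17)=2584, f(18)=4181, f(19)=6765, f(20)=10946, f(21)=17711, f(22)=28657, f(23)=46368, f(24)=75025, f(25)=121393, f(26)=196418, f(27)=317811, f(28)=514229, f(29)=832040, f(30)=1346269, f(31)=2178309, f(32)=3524578, f(33)=5702887.

Final answer: 5702887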